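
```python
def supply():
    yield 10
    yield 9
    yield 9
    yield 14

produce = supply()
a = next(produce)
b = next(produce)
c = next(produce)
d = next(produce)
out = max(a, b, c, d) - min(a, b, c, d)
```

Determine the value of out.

Step 1: Create generator and consume all values:
  a = next(produce) = 10
  b = next(produce) = 9
  c = next(produce) = 9
  d = next(produce) = 14
Step 2: max = 14, min = 9, out = 14 - 9 = 5.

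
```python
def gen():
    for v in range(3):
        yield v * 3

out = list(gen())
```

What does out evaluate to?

Step 1: For each v in range(3), yield v * 3:
  v=0: yield 0 * 3 = 0
  v=1: yield 1 * 3 = 3
  v=2: yield 2 * 3 = 6
Therefore out = [0, 3, 6].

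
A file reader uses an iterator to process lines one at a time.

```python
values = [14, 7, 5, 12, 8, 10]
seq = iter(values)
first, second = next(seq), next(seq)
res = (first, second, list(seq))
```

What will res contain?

Step 1: Create iterator over [14, 7, 5, 12, 8, 10].
Step 2: first = 14, second = 7.
Step 3: Remaining elements: [5, 12, 8, 10].
Therefore res = (14, 7, [5, 12, 8, 10]).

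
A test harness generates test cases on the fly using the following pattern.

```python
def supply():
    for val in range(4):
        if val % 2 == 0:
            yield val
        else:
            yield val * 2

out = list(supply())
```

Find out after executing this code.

Step 1: For each val in range(4), yield val if even, else val*2:
  val=0 (even): yield 0
  val=1 (odd): yield 1*2 = 2
  val=2 (even): yield 2
  val=3 (odd): yield 3*2 = 6
Therefore out = [0, 2, 2, 6].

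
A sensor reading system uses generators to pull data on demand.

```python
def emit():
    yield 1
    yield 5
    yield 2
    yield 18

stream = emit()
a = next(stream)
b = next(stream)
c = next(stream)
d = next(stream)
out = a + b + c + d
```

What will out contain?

Step 1: Create generator and consume all values:
  a = next(stream) = 1
  b = next(stream) = 5
  c = next(stream) = 2
  d = next(stream) = 18
Step 2: out = 1 + 5 + 2 + 18 = 26.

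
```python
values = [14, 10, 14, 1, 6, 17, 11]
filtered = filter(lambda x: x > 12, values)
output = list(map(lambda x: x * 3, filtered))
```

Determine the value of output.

Step 1: Filter values for elements > 12:
  14: kept
  10: removed
  14: kept
  1: removed
  6: removed
  17: kept
  11: removed
Step 2: Map x * 3 on filtered [14, 14, 17]:
  14 -> 42
  14 -> 42
  17 -> 51
Therefore output = [42, 42, 51].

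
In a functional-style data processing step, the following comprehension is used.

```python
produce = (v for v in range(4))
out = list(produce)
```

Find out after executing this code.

Step 1: Generator expression iterates range(4): [0, 1, 2, 3].
Step 2: list() collects all values.
Therefore out = [0, 1, 2, 3].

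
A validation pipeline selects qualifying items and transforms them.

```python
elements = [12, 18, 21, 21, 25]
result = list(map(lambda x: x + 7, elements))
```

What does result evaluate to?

Step 1: Apply lambda x: x + 7 to each element:
  12 -> 19
  18 -> 25
  21 -> 28
  21 -> 28
  25 -> 32
Therefore result = [19, 25, 28, 28, 32].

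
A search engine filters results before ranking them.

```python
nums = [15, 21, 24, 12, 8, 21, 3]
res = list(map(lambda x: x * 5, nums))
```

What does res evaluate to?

Step 1: Apply lambda x: x * 5 to each element:
  15 -> 75
  21 -> 105
  24 -> 120
  12 -> 60
  8 -> 40
  21 -> 105
  3 -> 15
Therefore res = [75, 105, 120, 60, 40, 105, 15].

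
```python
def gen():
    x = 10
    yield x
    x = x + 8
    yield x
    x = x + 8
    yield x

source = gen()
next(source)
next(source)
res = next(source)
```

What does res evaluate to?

Step 1: Trace through generator execution:
  Yield 1: x starts at 10, yield 10
  Yield 2: x = 10 + 8 = 18, yield 18
  Yield 3: x = 18 + 8 = 26, yield 26
Step 2: First next() gets 10, second next() gets the second value, third next() yields 26.
Therefore res = 26.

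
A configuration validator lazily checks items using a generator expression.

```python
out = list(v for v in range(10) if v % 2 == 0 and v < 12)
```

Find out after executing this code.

Step 1: Filter range(10) where v % 2 == 0 and v < 12:
  v=0: both conditions met, included
  v=1: excluded (1 % 2 != 0)
  v=2: both conditions met, included
  v=3: excluded (3 % 2 != 0)
  v=4: both conditions met, included
  v=5: excluded (5 % 2 != 0)
  v=6: both conditions met, included
  v=7: excluded (7 % 2 != 0)
  v=8: both conditions met, included
  v=9: excluded (9 % 2 != 0)
Therefore out = [0, 2, 4, 6, 8].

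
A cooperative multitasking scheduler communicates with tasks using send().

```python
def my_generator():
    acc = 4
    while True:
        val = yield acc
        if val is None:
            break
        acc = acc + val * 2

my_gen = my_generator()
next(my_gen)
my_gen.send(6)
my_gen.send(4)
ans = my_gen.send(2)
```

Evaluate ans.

Step 1: next() -> yield acc=4.
Step 2: send(6) -> val=6, acc = 4 + 6*2 = 16, yield 16.
Step 3: send(4) -> val=4, acc = 16 + 4*2 = 24, yield 24.
Step 4: send(2) -> val=2, acc = 24 + 2*2 = 28, yield 28.
Therefore ans = 28.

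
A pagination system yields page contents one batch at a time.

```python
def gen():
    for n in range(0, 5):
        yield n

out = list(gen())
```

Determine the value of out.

Step 1: The generator yields each value from range(0, 5).
Step 2: list() consumes all yields: [0, 1, 2, 3, 4].
Therefore out = [0, 1, 2, 3, 4].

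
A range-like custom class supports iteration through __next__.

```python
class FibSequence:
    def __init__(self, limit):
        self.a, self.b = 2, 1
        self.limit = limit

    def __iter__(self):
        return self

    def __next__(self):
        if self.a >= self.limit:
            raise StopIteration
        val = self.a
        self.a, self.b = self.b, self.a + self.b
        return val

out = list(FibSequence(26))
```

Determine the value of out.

Step 1: Fibonacci-like sequence (a=2, b=1) until >= 26:
  Yield 2, then a,b = 1,3
  Yield 1, then a,b = 3,4
  Yield 3, then a,b = 4,7
  Yield 4, then a,b = 7,11
  Yield 7, then a,b = 11,18
  Yield 11, then a,b = 18,29
  Yield 18, then a,b = 29,47
Step 2: 29 >= 26, stop.
Therefore out = [2, 1, 3, 4, 7, 11, 18].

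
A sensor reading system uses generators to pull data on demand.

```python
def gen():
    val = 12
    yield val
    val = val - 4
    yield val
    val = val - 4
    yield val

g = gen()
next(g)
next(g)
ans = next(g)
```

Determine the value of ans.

Step 1: Trace through generator execution:
  Yield 1: val starts at 12, yield 12
  Yield 2: val = 12 - 4 = 8, yield 8
  Yield 3: val = 8 - 4 = 4, yield 4
Step 2: First next() gets 12, second next() gets the second value, third next() yields 4.
Therefore ans = 4.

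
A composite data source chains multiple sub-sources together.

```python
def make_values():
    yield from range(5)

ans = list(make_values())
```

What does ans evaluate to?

Step 1: yield from delegates to the iterable, yielding each element.
Step 2: Collected values: [0, 1, 2, 3, 4].
Therefore ans = [0, 1, 2, 3, 4].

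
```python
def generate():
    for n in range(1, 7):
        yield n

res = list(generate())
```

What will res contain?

Step 1: The generator yields each value from range(1, 7).
Step 2: list() consumes all yields: [1, 2, 3, 4, 5, 6].
Therefore res = [1, 2, 3, 4, 5, 6].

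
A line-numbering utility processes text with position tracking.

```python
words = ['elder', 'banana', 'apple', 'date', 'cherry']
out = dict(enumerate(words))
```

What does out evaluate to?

Step 1: enumerate pairs indices with words:
  0 -> 'elder'
  1 -> 'banana'
  2 -> 'apple'
  3 -> 'date'
  4 -> 'cherry'
Therefore out = {0: 'elder', 1: 'banana', 2: 'apple', 3: 'date', 4: 'cherry'}.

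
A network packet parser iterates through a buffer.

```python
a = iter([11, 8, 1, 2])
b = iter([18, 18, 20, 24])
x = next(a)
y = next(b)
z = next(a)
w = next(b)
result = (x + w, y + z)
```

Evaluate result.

Step 1: a iterates [11, 8, 1, 2], b iterates [18, 18, 20, 24].
Step 2: x = next(a) = 11, y = next(b) = 18.
Step 3: z = next(a) = 8, w = next(b) = 18.
Step 4: result = (11 + 18, 18 + 8) = (29, 26).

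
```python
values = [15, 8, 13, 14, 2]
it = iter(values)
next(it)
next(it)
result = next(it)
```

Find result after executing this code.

Step 1: Create iterator over [15, 8, 13, 14, 2].
Step 2: next() consumes 15.
Step 3: next() consumes 8.
Step 4: next() returns 13.
Therefore result = 13.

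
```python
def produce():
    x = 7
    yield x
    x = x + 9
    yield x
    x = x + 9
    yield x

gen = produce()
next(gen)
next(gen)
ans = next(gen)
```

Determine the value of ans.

Step 1: Trace through generator execution:
  Yield 1: x starts at 7, yield 7
  Yield 2: x = 7 + 9 = 16, yield 16
  Yield 3: x = 16 + 9 = 25, yield 25
Step 2: First next() gets 7, second next() gets the second value, third next() yields 25.
Therefore ans = 25.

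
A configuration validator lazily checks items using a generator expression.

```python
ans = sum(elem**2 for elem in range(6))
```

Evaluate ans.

Step 1: Compute elem**2 for each elem in range(6):
  elem=0: 0**2 = 0
  elem=1: 1**2 = 1
  elem=2: 2**2 = 4
  elem=3: 3**2 = 9
  elem=4: 4**2 = 16
  elem=5: 5**2 = 25
Step 2: sum = 0 + 1 + 4 + 9 + 16 + 25 = 55.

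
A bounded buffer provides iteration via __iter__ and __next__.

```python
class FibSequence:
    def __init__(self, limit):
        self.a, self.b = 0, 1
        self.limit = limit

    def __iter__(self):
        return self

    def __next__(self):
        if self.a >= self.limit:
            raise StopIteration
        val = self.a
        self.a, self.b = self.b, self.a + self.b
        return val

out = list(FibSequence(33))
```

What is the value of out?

Step 1: Fibonacci-like sequence (a=0, b=1) until >= 33:
  Yield 0, then a,b = 1,1
  Yield 1, then a,b = 1,2
  Yield 1, then a,b = 2,3
  Yield 2, then a,b = 3,5
  Yield 3, then a,b = 5,8
  Yield 5, then a,b = 8,13
  Yield 8, then a,b = 13,21
  Yield 13, then a,b = 21,34
  Yield 21, then a,b = 34,55
Step 2: 34 >= 33, stop.
Therefore out = [0, 1, 1, 2, 3, 5, 8, 13, 21].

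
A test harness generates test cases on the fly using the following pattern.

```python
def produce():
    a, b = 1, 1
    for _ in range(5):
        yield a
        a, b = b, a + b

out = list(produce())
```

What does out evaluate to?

Step 1: Fibonacci-like sequence starting with a=1, b=1:
  Iteration 1: yield a=1, then a,b = 1,2
  Iteration 2: yield a=1, then a,b = 2,3
  Iteration 3: yield a=2, then a,b = 3,5
  Iteration 4: yield a=3, then a,b = 5,8
  Iteration 5: yield a=5, then a,b = 8,13
Therefore out = [1, 1, 2, 3, 5].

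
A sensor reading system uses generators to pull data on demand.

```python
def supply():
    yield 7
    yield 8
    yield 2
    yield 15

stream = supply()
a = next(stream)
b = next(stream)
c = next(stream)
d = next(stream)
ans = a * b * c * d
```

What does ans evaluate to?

Step 1: Create generator and consume all values:
  a = next(stream) = 7
  b = next(stream) = 8
  c = next(stream) = 2
  d = next(stream) = 15
Step 2: ans = 7 * 8 * 2 * 15 = 1680.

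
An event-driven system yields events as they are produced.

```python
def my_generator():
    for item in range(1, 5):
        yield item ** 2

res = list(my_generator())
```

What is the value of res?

Step 1: For each item in range(1, 5), yield item**2:
  item=1: yield 1**2 = 1
  item=2: yield 2**2 = 4
  item=3: yield 3**2 = 9
  item=4: yield 4**2 = 16
Therefore res = [1, 4, 9, 16].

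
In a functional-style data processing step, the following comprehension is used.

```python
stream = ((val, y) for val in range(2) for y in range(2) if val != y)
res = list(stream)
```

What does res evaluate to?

Step 1: Nested generator over range(2) x range(2) where val != y:
  (0, 0): excluded (val == y)
  (0, 1): included
  (1, 0): included
  (1, 1): excluded (val == y)
Therefore res = [(0, 1), (1, 0)].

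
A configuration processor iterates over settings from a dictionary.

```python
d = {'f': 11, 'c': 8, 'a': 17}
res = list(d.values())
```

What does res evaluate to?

Step 1: d.values() returns the dictionary values in insertion order.
Therefore res = [11, 8, 17].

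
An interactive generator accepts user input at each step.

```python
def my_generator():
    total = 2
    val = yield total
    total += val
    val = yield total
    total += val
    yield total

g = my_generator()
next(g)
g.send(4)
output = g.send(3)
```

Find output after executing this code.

Step 1: next() -> yield total=2.
Step 2: send(4) -> val=4, total = 2+4 = 6, yield 6.
Step 3: send(3) -> val=3, total = 6+3 = 9, yield 9.
Therefore output = 9.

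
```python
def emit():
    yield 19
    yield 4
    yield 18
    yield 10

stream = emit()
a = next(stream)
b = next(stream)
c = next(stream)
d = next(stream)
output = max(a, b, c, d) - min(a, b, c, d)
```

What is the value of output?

Step 1: Create generator and consume all values:
  a = next(stream) = 19
  b = next(stream) = 4
  c = next(stream) = 18
  d = next(stream) = 10
Step 2: max = 19, min = 4, output = 19 - 4 = 15.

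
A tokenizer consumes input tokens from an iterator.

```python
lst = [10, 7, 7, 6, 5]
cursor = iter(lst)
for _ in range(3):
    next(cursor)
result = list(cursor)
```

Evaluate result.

Step 1: Create iterator over [10, 7, 7, 6, 5].
Step 2: Advance 3 positions (consuming [10, 7, 7]).
Step 3: list() collects remaining elements: [6, 5].
Therefore result = [6, 5].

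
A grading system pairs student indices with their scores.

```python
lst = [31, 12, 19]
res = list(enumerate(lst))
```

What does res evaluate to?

Step 1: enumerate pairs each element with its index:
  (0, 31)
  (1, 12)
  (2, 19)
Therefore res = [(0, 31), (1, 12), (2, 19)].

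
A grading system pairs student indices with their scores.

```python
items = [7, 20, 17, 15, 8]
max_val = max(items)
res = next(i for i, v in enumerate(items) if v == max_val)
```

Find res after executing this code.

Step 1: max([7, 20, 17, 15, 8]) = 20.
Step 2: Find first index where value == 20:
  Index 0: 7 != 20
  Index 1: 20 == 20, found!
Therefore res = 1.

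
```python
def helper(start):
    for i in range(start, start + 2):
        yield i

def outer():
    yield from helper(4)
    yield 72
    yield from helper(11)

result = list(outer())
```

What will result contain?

Step 1: outer() delegates to helper(4):
  yield 4
  yield 5
Step 2: yield 72
Step 3: Delegates to helper(11):
  yield 11
  yield 12
Therefore result = [4, 5, 72, 11, 12].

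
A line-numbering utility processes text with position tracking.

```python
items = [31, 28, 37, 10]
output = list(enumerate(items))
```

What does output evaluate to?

Step 1: enumerate pairs each element with its index:
  (0, 31)
  (1, 28)
  (2, 37)
  (3, 10)
Therefore output = [(0, 31), (1, 28), (2, 37), (3, 10)].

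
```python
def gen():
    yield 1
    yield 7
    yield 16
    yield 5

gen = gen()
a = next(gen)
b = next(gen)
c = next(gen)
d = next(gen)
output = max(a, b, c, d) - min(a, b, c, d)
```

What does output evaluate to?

Step 1: Create generator and consume all values:
  a = next(gen) = 1
  b = next(gen) = 7
  c = next(gen) = 16
  d = next(gen) = 5
Step 2: max = 16, min = 1, output = 16 - 1 = 15.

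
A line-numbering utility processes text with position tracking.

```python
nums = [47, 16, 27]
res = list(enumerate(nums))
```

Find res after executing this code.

Step 1: enumerate pairs each element with its index:
  (0, 47)
  (1, 16)
  (2, 27)
Therefore res = [(0, 47), (1, 16), (2, 27)].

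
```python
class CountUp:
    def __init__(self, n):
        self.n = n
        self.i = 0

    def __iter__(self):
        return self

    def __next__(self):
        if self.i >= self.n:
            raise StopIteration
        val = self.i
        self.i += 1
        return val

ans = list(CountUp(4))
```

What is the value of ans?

Step 1: CountUp(4) creates an iterator counting 0 to 3.
Step 2: list() consumes all values: [0, 1, 2, 3].
Therefore ans = [0, 1, 2, 3].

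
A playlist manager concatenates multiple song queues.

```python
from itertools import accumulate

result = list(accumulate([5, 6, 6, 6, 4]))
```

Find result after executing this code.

Step 1: accumulate computes running sums:
  + 5 = 5
  + 6 = 11
  + 6 = 17
  + 6 = 23
  + 4 = 27
Therefore result = [5, 11, 17, 23, 27].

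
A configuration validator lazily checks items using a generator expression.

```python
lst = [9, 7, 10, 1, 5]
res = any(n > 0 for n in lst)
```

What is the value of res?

Step 1: Check n > 0 for each element in [9, 7, 10, 1, 5]:
  9 > 0: True
  7 > 0: True
  10 > 0: True
  1 > 0: True
  5 > 0: True
Step 2: any() returns True.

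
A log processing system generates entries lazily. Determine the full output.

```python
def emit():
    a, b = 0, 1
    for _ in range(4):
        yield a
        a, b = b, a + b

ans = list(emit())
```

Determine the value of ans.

Step 1: Fibonacci-like sequence starting with a=0, b=1:
  Iteration 1: yield a=0, then a,b = 1,1
  Iteration 2: yield a=1, then a,b = 1,2
  Iteration 3: yield a=1, then a,b = 2,3
  Iteration 4: yield a=2, then a,b = 3,5
Therefore ans = [0, 1, 1, 2].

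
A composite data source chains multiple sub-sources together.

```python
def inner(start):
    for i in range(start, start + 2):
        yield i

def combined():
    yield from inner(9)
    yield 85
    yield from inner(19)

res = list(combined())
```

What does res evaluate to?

Step 1: combined() delegates to inner(9):
  yield 9
  yield 10
Step 2: yield 85
Step 3: Delegates to inner(19):
  yield 19
  yield 20
Therefore res = [9, 10, 85, 19, 20].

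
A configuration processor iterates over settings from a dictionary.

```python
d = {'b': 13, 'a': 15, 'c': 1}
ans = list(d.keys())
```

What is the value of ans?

Step 1: d.keys() returns the dictionary keys in insertion order.
Therefore ans = ['b', 'a', 'c'].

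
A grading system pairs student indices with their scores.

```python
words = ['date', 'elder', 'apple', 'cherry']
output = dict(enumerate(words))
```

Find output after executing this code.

Step 1: enumerate pairs indices with words:
  0 -> 'date'
  1 -> 'elder'
  2 -> 'apple'
  3 -> 'cherry'
Therefore output = {0: 'date', 1: 'elder', 2: 'apple', 3: 'cherry'}.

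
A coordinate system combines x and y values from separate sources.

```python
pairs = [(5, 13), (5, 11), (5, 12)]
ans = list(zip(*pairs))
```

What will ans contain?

Step 1: zip(*pairs) transposes: unzips [(5, 13), (5, 11), (5, 12)] into separate sequences.
Step 2: First elements: (5, 5, 5), second elements: (13, 11, 12).
Therefore ans = [(5, 5, 5), (13, 11, 12)].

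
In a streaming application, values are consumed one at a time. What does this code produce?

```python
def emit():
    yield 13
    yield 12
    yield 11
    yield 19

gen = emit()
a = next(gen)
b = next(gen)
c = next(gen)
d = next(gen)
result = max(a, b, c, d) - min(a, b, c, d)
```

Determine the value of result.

Step 1: Create generator and consume all values:
  a = next(gen) = 13
  b = next(gen) = 12
  c = next(gen) = 11
  d = next(gen) = 19
Step 2: max = 19, min = 11, result = 19 - 11 = 8.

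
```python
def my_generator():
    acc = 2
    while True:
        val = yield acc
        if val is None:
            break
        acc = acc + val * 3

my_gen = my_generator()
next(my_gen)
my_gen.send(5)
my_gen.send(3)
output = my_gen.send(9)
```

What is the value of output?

Step 1: next() -> yield acc=2.
Step 2: send(5) -> val=5, acc = 2 + 5*3 = 17, yield 17.
Step 3: send(3) -> val=3, acc = 17 + 3*3 = 26, yield 26.
Step 4: send(9) -> val=9, acc = 26 + 9*3 = 53, yield 53.
Therefore output = 53.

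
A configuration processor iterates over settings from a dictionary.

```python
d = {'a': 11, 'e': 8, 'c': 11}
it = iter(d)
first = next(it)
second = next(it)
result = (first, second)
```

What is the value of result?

Step 1: iter(d) iterates over keys: ['a', 'e', 'c'].
Step 2: first = next(it) = 'a', second = next(it) = 'e'.
Therefore result = ('a', 'e').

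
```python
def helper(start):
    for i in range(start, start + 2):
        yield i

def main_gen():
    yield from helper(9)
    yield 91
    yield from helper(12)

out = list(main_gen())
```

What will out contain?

Step 1: main_gen() delegates to helper(9):
  yield 9
  yield 10
Step 2: yield 91
Step 3: Delegates to helper(12):
  yield 12
  yield 13
Therefore out = [9, 10, 91, 12, 13].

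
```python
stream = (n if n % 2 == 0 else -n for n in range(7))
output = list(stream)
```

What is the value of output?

Step 1: For each n in range(7), yield n if even, else -n:
  n=0: even, yield 0
  n=1: odd, yield -1
  n=2: even, yield 2
  n=3: odd, yield -3
  n=4: even, yield 4
  n=5: odd, yield -5
  n=6: even, yield 6
Therefore output = [0, -1, 2, -3, 4, -5, 6].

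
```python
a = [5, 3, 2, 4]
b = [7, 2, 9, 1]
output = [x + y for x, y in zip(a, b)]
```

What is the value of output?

Step 1: Add corresponding elements:
  5 + 7 = 12
  3 + 2 = 5
  2 + 9 = 11
  4 + 1 = 5
Therefore output = [12, 5, 11, 5].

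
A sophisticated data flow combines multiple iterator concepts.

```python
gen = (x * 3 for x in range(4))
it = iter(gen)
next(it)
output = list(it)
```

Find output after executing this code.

Step 1: Generator produces [0, 3, 6, 9].
Step 2: next(it) consumes first element (0).
Step 3: list(it) collects remaining: [3, 6, 9].
Therefore output = [3, 6, 9].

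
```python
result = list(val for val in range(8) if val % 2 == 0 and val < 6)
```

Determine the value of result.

Step 1: Filter range(8) where val % 2 == 0 and val < 6:
  val=0: both conditions met, included
  val=1: excluded (1 % 2 != 0)
  val=2: both conditions met, included
  val=3: excluded (3 % 2 != 0)
  val=4: both conditions met, included
  val=5: excluded (5 % 2 != 0)
  val=6: excluded (6 >= 6)
  val=7: excluded (7 % 2 != 0, 7 >= 6)
Therefore result = [0, 2, 4].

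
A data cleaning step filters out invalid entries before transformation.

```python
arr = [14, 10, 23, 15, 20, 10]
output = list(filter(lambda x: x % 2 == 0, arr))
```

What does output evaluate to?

Step 1: Filter elements divisible by 2:
  14 % 2 = 0: kept
  10 % 2 = 0: kept
  23 % 2 = 1: removed
  15 % 2 = 1: removed
  20 % 2 = 0: kept
  10 % 2 = 0: kept
Therefore output = [14, 10, 20, 10].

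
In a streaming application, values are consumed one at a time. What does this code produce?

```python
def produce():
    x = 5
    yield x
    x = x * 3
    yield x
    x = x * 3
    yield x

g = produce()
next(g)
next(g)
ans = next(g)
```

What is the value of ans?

Step 1: Trace through generator execution:
  Yield 1: x starts at 5, yield 5
  Yield 2: x = 5 * 3 = 15, yield 15
  Yield 3: x = 15 * 3 = 45, yield 45
Step 2: First next() gets 5, second next() gets the second value, third next() yields 45.
Therefore ans = 45.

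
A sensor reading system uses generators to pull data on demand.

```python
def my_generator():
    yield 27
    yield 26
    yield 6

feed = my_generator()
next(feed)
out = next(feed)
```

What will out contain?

Step 1: my_generator() creates a generator.
Step 2: next(feed) yields 27 (consumed and discarded).
Step 3: next(feed) yields 26, assigned to out.
Therefore out = 26.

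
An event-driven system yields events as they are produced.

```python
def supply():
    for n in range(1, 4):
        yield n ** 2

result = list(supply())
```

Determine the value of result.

Step 1: For each n in range(1, 4), yield n**2:
  n=1: yield 1**2 = 1
  n=2: yield 2**2 = 4
  n=3: yield 3**2 = 9
Therefore result = [1, 4, 9].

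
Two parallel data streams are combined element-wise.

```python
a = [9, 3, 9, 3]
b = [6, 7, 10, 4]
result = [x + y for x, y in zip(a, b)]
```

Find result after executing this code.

Step 1: Add corresponding elements:
  9 + 6 = 15
  3 + 7 = 10
  9 + 10 = 19
  3 + 4 = 7
Therefore result = [15, 10, 19, 7].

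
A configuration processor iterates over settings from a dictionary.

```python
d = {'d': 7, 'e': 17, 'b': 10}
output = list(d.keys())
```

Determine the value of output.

Step 1: d.keys() returns the dictionary keys in insertion order.
Therefore output = ['d', 'e', 'b'].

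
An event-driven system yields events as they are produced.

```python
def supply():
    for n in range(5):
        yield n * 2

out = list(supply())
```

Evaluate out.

Step 1: For each n in range(5), yield n * 2:
  n=0: yield 0 * 2 = 0
  n=1: yield 1 * 2 = 2
  n=2: yield 2 * 2 = 4
  n=3: yield 3 * 2 = 6
  n=4: yield 4 * 2 = 8
Therefore out = [0, 2, 4, 6, 8].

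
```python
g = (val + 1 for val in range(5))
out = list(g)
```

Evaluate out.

Step 1: For each val in range(5), compute val+1:
  val=0: 0+1 = 1
  val=1: 1+1 = 2
  val=2: 2+1 = 3
  val=3: 3+1 = 4
  val=4: 4+1 = 5
Therefore out = [1, 2, 3, 4, 5].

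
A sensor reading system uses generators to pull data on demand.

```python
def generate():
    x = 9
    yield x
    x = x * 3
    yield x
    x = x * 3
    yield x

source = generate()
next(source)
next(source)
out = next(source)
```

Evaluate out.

Step 1: Trace through generator execution:
  Yield 1: x starts at 9, yield 9
  Yield 2: x = 9 * 3 = 27, yield 27
  Yield 3: x = 27 * 3 = 81, yield 81
Step 2: First next() gets 9, second next() gets the second value, third next() yields 81.
Therefore out = 81.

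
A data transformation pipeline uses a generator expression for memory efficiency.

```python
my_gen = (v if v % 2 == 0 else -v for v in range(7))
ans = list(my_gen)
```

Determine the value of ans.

Step 1: For each v in range(7), yield v if even, else -v:
  v=0: even, yield 0
  v=1: odd, yield -1
  v=2: even, yield 2
  v=3: odd, yield -3
  v=4: even, yield 4
  v=5: odd, yield -5
  v=6: even, yield 6
Therefore ans = [0, -1, 2, -3, 4, -5, 6].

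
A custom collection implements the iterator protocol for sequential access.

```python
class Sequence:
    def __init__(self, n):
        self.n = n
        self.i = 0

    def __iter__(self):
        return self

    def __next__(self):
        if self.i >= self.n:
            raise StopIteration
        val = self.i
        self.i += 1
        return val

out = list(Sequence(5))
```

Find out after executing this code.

Step 1: Sequence(5) creates an iterator counting 0 to 4.
Step 2: list() consumes all values: [0, 1, 2, 3, 4].
Therefore out = [0, 1, 2, 3, 4].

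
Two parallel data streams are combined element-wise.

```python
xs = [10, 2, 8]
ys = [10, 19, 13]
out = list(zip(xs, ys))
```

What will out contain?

Step 1: zip pairs elements at same index:
  Index 0: (10, 10)
  Index 1: (2, 19)
  Index 2: (8, 13)
Therefore out = [(10, 10), (2, 19), (8, 13)].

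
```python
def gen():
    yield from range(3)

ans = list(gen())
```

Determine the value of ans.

Step 1: yield from delegates to the iterable, yielding each element.
Step 2: Collected values: [0, 1, 2].
Therefore ans = [0, 1, 2].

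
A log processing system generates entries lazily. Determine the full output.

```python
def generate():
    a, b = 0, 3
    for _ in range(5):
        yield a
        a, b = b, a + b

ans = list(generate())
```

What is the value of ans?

Step 1: Fibonacci-like sequence starting with a=0, b=3:
  Iteration 1: yield a=0, then a,b = 3,3
  Iteration 2: yield a=3, then a,b = 3,6
  Iteration 3: yield a=3, then a,b = 6,9
  Iteration 4: yield a=6, then a,b = 9,15
  Iteration 5: yield a=9, then a,b = 15,24
Therefore ans = [0, 3, 3, 6, 9].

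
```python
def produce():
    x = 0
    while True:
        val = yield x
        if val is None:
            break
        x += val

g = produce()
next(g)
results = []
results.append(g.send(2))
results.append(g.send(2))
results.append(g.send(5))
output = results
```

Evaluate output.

Step 1: next(g) -> yield 0.
Step 2: send(2) -> x = 2, yield 2.
Step 3: send(2) -> x = 4, yield 4.
Step 4: send(5) -> x = 9, yield 9.
Therefore output = [2, 4, 9].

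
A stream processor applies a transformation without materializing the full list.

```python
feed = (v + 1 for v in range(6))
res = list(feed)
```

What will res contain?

Step 1: For each v in range(6), compute v+1:
  v=0: 0+1 = 1
  v=1: 1+1 = 2
  v=2: 2+1 = 3
  v=3: 3+1 = 4
  v=4: 4+1 = 5
  v=5: 5+1 = 6
Therefore res = [1, 2, 3, 4, 5, 6].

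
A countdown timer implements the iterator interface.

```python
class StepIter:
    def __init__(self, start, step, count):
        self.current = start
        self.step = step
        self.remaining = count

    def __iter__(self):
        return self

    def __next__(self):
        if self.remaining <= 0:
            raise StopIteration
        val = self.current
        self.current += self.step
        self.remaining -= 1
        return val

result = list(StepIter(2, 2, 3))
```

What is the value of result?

Step 1: StepIter starts at 2, increments by 2, for 3 steps:
  Yield 2, then current += 2
  Yield 4, then current += 2
  Yield 6, then current += 2
Therefore result = [2, 4, 6].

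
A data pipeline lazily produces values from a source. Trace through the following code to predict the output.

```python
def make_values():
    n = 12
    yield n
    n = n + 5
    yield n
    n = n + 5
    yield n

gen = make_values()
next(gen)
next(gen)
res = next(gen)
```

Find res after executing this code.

Step 1: Trace through generator execution:
  Yield 1: n starts at 12, yield 12
  Yield 2: n = 12 + 5 = 17, yield 17
  Yield 3: n = 17 + 5 = 22, yield 22
Step 2: First next() gets 12, second next() gets the second value, third next() yields 22.
Therefore res = 22.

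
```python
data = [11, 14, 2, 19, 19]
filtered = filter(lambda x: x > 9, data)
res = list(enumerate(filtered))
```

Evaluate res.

Step 1: Filter [11, 14, 2, 19, 19] for > 9: [11, 14, 19, 19].
Step 2: enumerate re-indexes from 0: [(0, 11), (1, 14), (2, 19), (3, 19)].
Therefore res = [(0, 11), (1, 14), (2, 19), (3, 19)].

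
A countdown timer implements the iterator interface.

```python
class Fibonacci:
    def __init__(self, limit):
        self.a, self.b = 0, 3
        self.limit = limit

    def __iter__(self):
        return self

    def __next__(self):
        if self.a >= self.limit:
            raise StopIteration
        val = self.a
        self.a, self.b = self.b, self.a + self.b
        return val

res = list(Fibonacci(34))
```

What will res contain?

Step 1: Fibonacci-like sequence (a=0, b=3) until >= 34:
  Yield 0, then a,b = 3,3
  Yield 3, then a,b = 3,6
  Yield 3, then a,b = 6,9
  Yield 6, then a,b = 9,15
  Yield 9, then a,b = 15,24
  Yield 15, then a,b = 24,39
  Yield 24, then a,b = 39,63
Step 2: 39 >= 34, stop.
Therefore res = [0, 3, 3, 6, 9, 15, 24].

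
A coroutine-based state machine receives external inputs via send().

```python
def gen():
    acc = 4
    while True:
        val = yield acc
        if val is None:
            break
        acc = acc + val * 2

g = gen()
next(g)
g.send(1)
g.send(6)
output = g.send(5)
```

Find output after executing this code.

Step 1: next() -> yield acc=4.
Step 2: send(1) -> val=1, acc = 4 + 1*2 = 6, yield 6.
Step 3: send(6) -> val=6, acc = 6 + 6*2 = 18, yield 18.
Step 4: send(5) -> val=5, acc = 18 + 5*2 = 28, yield 28.
Therefore output = 28.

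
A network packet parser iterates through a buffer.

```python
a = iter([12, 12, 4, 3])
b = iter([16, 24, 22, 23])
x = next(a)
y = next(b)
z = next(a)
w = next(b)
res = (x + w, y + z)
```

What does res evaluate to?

Step 1: a iterates [12, 12, 4, 3], b iterates [16, 24, 22, 23].
Step 2: x = next(a) = 12, y = next(b) = 16.
Step 3: z = next(a) = 12, w = next(b) = 24.
Step 4: res = (12 + 24, 16 + 12) = (36, 28).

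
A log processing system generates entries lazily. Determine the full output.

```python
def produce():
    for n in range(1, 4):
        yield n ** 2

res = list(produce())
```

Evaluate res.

Step 1: For each n in range(1, 4), yield n**2:
  n=1: yield 1**2 = 1
  n=2: yield 2**2 = 4
  n=3: yield 3**2 = 9
Therefore res = [1, 4, 9].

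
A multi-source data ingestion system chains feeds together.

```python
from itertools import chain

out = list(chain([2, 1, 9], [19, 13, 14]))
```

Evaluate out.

Step 1: chain() concatenates iterables: [2, 1, 9] + [19, 13, 14].
Therefore out = [2, 1, 9, 19, 13, 14].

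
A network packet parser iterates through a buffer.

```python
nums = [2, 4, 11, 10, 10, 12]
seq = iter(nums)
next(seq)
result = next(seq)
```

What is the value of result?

Step 1: Create iterator over [2, 4, 11, 10, 10, 12].
Step 2: next() consumes 2.
Step 3: next() returns 4.
Therefore result = 4.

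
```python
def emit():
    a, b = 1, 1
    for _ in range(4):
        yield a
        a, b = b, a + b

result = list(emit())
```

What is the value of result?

Step 1: Fibonacci-like sequence starting with a=1, b=1:
  Iteration 1: yield a=1, then a,b = 1,2
  Iteration 2: yield a=1, then a,b = 2,3
  Iteration 3: yield a=2, then a,b = 3,5
  Iteration 4: yield a=3, then a,b = 5,8
Therefore result = [1, 1, 2, 3].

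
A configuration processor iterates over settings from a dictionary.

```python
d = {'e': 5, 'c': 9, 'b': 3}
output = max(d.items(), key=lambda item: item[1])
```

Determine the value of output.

Step 1: Find item with maximum value:
  ('e', 5)
  ('c', 9)
  ('b', 3)
Step 2: Maximum value is 9 at key 'c'.
Therefore output = ('c', 9).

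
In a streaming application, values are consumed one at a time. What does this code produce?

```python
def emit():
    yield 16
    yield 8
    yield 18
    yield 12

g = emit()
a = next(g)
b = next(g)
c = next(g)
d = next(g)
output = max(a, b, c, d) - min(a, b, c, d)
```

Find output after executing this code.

Step 1: Create generator and consume all values:
  a = next(g) = 16
  b = next(g) = 8
  c = next(g) = 18
  d = next(g) = 12
Step 2: max = 18, min = 8, output = 18 - 8 = 10.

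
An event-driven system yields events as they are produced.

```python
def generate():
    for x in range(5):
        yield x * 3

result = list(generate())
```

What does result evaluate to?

Step 1: For each x in range(5), yield x * 3:
  x=0: yield 0 * 3 = 0
  x=1: yield 1 * 3 = 3
  x=2: yield 2 * 3 = 6
  x=3: yield 3 * 3 = 9
  x=4: yield 4 * 3 = 12
Therefore result = [0, 3, 6, 9, 12].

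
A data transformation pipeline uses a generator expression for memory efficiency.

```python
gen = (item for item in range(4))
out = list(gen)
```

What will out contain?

Step 1: Generator expression iterates range(4): [0, 1, 2, 3].
Step 2: list() collects all values.
Therefore out = [0, 1, 2, 3].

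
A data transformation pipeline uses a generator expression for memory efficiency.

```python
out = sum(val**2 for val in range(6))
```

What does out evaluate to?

Step 1: Compute val**2 for each val in range(6):
  val=0: 0**2 = 0
  val=1: 1**2 = 1
  val=2: 2**2 = 4
  val=3: 3**2 = 9
  val=4: 4**2 = 16
  val=5: 5**2 = 25
Step 2: sum = 0 + 1 + 4 + 9 + 16 + 25 = 55.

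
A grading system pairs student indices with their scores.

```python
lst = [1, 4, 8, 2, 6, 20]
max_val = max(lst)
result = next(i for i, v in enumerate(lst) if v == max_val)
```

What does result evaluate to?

Step 1: max([1, 4, 8, 2, 6, 20]) = 20.
Step 2: Find first index where value == 20:
  Index 0: 1 != 20
  Index 1: 4 != 20
  Index 2: 8 != 20
  Index 3: 2 != 20
  Index 4: 6 != 20
  Index 5: 20 == 20, found!
Therefore result = 5.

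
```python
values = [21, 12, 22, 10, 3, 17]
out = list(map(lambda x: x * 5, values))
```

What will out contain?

Step 1: Apply lambda x: x * 5 to each element:
  21 -> 105
  12 -> 60
  22 -> 110
  10 -> 50
  3 -> 15
  17 -> 85
Therefore out = [105, 60, 110, 50, 15, 85].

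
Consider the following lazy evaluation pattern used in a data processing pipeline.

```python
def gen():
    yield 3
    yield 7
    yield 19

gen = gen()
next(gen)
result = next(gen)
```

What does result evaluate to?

Step 1: gen() creates a generator.
Step 2: next(gen) yields 3 (consumed and discarded).
Step 3: next(gen) yields 7, assigned to result.
Therefore result = 7.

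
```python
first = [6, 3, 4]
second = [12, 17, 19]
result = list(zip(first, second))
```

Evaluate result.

Step 1: zip pairs elements at same index:
  Index 0: (6, 12)
  Index 1: (3, 17)
  Index 2: (4, 19)
Therefore result = [(6, 12), (3, 17), (4, 19)].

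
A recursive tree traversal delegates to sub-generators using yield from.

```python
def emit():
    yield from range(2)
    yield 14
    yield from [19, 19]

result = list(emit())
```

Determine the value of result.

Step 1: Trace yields in order:
  yield 0
  yield 1
  yield 14
  yield 19
  yield 19
Therefore result = [0, 1, 14, 19, 19].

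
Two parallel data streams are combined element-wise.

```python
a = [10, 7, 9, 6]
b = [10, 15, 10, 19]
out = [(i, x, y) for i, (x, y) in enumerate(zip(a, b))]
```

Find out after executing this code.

Step 1: enumerate(zip(a, b)) gives index with paired elements:
  i=0: (10, 10)
  i=1: (7, 15)
  i=2: (9, 10)
  i=3: (6, 19)
Therefore out = [(0, 10, 10), (1, 7, 15), (2, 9, 10), (3, 6, 19)].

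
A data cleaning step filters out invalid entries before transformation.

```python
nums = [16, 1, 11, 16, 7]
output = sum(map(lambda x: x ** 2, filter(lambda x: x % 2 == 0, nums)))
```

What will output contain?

Step 1: Filter even numbers from [16, 1, 11, 16, 7]: [16, 16]
Step 2: Square each: [256, 256]
Step 3: Sum = 512.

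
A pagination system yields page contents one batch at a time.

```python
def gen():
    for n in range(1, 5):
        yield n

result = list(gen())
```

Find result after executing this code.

Step 1: The generator yields each value from range(1, 5).
Step 2: list() consumes all yields: [1, 2, 3, 4].
Therefore result = [1, 2, 3, 4].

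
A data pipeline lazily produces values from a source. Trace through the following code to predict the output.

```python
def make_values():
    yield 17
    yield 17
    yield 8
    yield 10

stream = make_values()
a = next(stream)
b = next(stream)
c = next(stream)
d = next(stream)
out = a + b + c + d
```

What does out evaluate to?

Step 1: Create generator and consume all values:
  a = next(stream) = 17
  b = next(stream) = 17
  c = next(stream) = 8
  d = next(stream) = 10
Step 2: out = 17 + 17 + 8 + 10 = 52.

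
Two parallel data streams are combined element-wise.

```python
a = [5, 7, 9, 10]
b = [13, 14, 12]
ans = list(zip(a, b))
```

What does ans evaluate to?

Step 1: zip stops at shortest (len(a)=4, len(b)=3):
  Index 0: (5, 13)
  Index 1: (7, 14)
  Index 2: (9, 12)
Step 2: Last element of a (10) has no pair, dropped.
Therefore ans = [(5, 13), (7, 14), (9, 12)].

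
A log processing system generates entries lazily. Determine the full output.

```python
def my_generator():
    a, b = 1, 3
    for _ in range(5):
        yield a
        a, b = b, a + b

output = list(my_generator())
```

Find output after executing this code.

Step 1: Fibonacci-like sequence starting with a=1, b=3:
  Iteration 1: yield a=1, then a,b = 3,4
  Iteration 2: yield a=3, then a,b = 4,7
  Iteration 3: yield a=4, then a,b = 7,11
  Iteration 4: yield a=7, then a,b = 11,18
  Iteration 5: yield a=11, then a,b = 18,29
Therefore output = [1, 3, 4, 7, 11].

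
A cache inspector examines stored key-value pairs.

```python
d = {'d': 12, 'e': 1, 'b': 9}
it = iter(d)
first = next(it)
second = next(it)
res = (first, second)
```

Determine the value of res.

Step 1: iter(d) iterates over keys: ['d', 'e', 'b'].
Step 2: first = next(it) = 'd', second = next(it) = 'e'.
Therefore res = ('d', 'e').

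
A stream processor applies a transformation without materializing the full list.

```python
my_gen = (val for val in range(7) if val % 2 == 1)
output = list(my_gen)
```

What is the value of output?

Step 1: Filter range(7) keeping only odd values:
  val=0: even, excluded
  val=1: odd, included
  val=2: even, excluded
  val=3: odd, included
  val=4: even, excluded
  val=5: odd, included
  val=6: even, excluded
Therefore output = [1, 3, 5].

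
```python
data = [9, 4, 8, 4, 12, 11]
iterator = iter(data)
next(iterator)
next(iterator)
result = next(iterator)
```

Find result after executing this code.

Step 1: Create iterator over [9, 4, 8, 4, 12, 11].
Step 2: next() consumes 9.
Step 3: next() consumes 4.
Step 4: next() returns 8.
Therefore result = 8.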